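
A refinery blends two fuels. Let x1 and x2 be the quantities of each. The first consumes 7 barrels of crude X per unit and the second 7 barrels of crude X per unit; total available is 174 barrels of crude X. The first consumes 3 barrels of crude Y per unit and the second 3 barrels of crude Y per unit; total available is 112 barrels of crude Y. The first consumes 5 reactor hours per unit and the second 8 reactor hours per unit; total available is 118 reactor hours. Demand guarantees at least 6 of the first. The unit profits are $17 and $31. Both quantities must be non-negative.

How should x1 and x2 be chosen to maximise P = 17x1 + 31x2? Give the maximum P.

x1 = 6, x2 = 11, maximum P = 443

Extreme points and P = 17x1 + 31x2:
  (118/5, 0) → P = 2006/5
  (6, 0) → P = 102
  (6, 11) → P = 443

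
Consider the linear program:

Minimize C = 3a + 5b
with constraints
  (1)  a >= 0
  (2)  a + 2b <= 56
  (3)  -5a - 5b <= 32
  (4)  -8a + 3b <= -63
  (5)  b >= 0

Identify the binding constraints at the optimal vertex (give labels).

Extreme points and C = 3a + 5b:
  (294/19, 385/19) → C = 2807/19
  (56, 0) → C = 168
  (63/8, 0) → C = 189/8

The minimum is at (63/8, 0). Substituting into each constraint, equality holds for (4) and (5); the remaining constraints have slack.

(4) and (5)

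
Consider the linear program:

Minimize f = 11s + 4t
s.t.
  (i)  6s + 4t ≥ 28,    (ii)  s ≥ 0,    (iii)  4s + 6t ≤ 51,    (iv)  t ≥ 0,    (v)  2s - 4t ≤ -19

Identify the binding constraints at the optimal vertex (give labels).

(i) and (ii)

Vertices and f = 11s + 4t:
  (0, 7) → f = 28
  (9/8, 85/16) → f = 269/8
  (0, 17/2) → f = 34
  (45/14, 89/14) → f = 851/14

The minimum is at (0, 7). Substituting into each constraint, equality holds for (i) and (ii); the remaining constraints have slack.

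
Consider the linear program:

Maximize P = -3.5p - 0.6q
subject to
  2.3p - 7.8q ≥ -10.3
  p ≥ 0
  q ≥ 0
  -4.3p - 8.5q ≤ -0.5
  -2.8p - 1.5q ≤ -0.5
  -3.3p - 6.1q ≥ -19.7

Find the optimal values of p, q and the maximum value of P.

p = 0, q = 1/3, maximum P = -1/5

Extreme points and P = -3.5p - 0.6q:
  (0, 103/78) → P = -103/130
  (9083/3977, 7930/3977) → P = -73097/7954
  (0, 1/3) → P = -1/5
  (5/28, 0) → P = -5/8
  (197/33, 0) → P = -1379/66

The optimum lies where p = 0 and -2.8p - 1.5q = -0.5.
Solving simultaneously gives p = 0, q = 1/3.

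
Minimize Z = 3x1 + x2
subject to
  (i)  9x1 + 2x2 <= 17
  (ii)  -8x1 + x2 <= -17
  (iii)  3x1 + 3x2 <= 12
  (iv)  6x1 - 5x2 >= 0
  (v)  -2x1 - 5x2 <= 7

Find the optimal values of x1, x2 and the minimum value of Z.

x1 = 13/7, x2 = -15/7, minimum Z = 24/7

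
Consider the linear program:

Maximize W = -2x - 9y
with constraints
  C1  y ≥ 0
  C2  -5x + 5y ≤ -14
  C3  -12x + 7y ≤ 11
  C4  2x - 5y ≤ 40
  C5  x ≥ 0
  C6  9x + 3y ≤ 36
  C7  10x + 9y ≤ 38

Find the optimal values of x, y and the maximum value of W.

x = 14/5, y = 0, maximum W = -28/5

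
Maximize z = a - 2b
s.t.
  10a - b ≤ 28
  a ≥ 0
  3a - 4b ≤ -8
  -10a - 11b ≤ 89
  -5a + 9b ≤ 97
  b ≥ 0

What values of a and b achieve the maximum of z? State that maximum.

a = 0, b = 2, maximum z = -4

Feasible corners and z = a - 2b:
  (120/37, 164/37) → z = -208/37
  (349/85, 222/17) → z = -1871/85
  (0, 2) → z = -4
  (0, 97/9) → z = -194/9

At the optimal vertex, a = 0 and 3a - 4b = -8.
Solving simultaneously gives a = 0, b = 2.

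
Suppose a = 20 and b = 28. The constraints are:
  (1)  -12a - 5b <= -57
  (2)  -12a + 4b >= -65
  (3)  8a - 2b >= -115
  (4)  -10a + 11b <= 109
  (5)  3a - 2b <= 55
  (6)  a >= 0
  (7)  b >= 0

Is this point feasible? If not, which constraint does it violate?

Constraint (2): -12a + 4b = -128, which is not ≥ -65. All other constraints are satisfied.

not feasible — violates (2)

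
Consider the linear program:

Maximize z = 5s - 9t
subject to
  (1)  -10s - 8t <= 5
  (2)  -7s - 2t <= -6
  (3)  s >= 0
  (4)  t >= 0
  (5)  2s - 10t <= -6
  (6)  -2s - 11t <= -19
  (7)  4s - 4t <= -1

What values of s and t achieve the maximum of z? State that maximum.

Corner points and z = 5s - 9t:
  (0, 3) → z = -27
  (28/73, 121/73) → z = -13
  (5/4, 3/2) → z = -29/4
The feasible region is unbounded (it extends along (0, 1), (1, 1)), but z strictly decreases along every unbounded feasible direction, so there is no improving ray and the maximum is attained at a vertex.

s = 5/4, t = 3/2, maximum z = -29/4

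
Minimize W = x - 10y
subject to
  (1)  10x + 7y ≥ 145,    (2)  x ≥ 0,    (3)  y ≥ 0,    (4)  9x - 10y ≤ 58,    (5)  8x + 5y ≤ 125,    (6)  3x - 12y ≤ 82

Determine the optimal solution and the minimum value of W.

x = 0, y = 25, minimum W = -250

Extreme points and W = x - 10y:
  (0, 145/7) → W = -1450/7
  (1856/163, 725/163) → W = -5394/163
  (0, 25) → W = -250
  (308/25, 661/125) → W = -1014/25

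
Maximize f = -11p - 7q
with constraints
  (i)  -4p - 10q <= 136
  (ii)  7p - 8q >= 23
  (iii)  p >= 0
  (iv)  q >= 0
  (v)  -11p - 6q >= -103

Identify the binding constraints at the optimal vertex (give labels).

Extreme points and f = -11p - 7q:
  (23/7, 0) → f = -253/7
  (37/5, 18/5) → f = -533/5
  (103/11, 0) → f = -103

The maximum is at (23/7, 0). Substituting into each constraint, equality holds for (ii) and (iv); the remaining constraints have slack.

(ii) and (iv)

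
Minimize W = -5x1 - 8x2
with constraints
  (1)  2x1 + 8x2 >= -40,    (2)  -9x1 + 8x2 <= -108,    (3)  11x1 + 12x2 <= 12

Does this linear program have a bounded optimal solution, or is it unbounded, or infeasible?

Feasible corners and W = -5x1 - 8x2:
  (68/11, -72/11) → W = 236/11
  (9, -29/4) → W = 13
  (348/49, -270/49) → W = 60/7
The feasible region has finitely many vertices and no improving ray; the minimum is 60/7 at (348/49, -270/49).

bounded optimum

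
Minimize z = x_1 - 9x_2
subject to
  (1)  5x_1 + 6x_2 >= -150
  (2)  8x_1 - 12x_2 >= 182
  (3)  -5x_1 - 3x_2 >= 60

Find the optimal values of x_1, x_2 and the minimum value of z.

At the optimal vertex, 8x_1 - 12x_2 = 182 and -5x_1 - 3x_2 = 60.
Solving simultaneously gives x_1 = -29/14, x_2 = -695/42.

x_1 = -29/14, x_2 = -695/42, minimum z = 1028/7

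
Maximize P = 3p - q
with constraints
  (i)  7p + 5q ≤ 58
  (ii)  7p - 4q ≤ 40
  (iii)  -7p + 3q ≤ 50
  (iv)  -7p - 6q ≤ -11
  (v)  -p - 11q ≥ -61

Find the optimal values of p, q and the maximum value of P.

p = 48/7, q = 2, maximum P = 130/7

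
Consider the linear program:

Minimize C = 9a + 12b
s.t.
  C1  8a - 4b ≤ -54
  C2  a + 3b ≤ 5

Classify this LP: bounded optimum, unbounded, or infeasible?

unbounded

From the feasible point (-71/14, 47/14), moving in the direction (-3, 1) keeps every constraint satisfied while C decreases without bound.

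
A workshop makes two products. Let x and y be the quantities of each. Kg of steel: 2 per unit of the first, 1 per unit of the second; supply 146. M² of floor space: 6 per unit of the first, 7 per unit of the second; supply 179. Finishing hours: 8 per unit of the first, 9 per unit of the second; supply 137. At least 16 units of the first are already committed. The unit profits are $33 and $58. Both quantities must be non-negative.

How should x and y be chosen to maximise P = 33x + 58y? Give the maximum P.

Extreme points and P = 33x + 58y:
  (137/8, 0) → P = 4521/8
  (16, 0) → P = 528
  (16, 1) → P = 586

The optimum lies where 8x + 9y = 137 and x = 16.
Solving simultaneously gives x = 16, y = 1.

x = 16, y = 1, maximum P = 586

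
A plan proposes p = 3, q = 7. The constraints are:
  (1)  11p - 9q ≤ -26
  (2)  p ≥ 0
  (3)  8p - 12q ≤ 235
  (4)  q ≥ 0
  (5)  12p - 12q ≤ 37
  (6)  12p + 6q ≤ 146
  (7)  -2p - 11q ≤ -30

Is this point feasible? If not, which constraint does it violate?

(1): -30 ≤ -26 ✓
(2): 3 ≥ 0 ✓
(3): -60 ≤ 235 ✓
(4): 7 ≥ 0 ✓
(5): -48 ≤ 37 ✓
(6): 78 ≤ 146 ✓
(7): -83 ≤ -30 ✓

feasible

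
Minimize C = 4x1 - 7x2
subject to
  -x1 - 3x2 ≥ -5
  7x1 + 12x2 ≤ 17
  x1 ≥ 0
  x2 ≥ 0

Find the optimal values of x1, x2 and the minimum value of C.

x1 = 0, x2 = 17/12, minimum C = -119/12

Extreme points and C = 4x1 - 7x2:
  (0, 17/12) → C = -119/12
  (17/7, 0) → C = 68/7
  (0, 0) → C = 0

The binding constraints are 7x1 + 12x2 = 17 and x1 = 0.
Solving simultaneously gives x1 = 0, x2 = 17/12.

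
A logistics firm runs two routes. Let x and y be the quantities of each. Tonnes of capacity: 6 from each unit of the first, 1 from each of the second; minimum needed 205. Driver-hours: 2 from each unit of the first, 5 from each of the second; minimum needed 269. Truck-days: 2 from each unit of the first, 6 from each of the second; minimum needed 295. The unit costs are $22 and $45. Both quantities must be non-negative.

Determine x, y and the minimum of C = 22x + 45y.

The feasible region is unbounded (it extends along (0, 1), (1, 0)), but C strictly increases along every unbounded feasible direction, so there is no improving ray and the minimum is attained at a vertex.

x = 27, y = 43, minimum C = 2529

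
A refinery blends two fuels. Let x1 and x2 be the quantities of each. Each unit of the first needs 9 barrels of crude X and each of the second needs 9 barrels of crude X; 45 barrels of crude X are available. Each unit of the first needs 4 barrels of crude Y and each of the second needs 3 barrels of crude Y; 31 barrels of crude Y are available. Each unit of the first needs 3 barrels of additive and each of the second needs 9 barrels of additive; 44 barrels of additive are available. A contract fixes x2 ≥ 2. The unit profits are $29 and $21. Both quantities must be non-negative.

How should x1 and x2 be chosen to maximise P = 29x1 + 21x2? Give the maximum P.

x1 = 3, x2 = 2, maximum P = 129

Vertices and P = 29x1 + 21x2:
  (0, 44/9) → P = 308/3
  (0, 2) → P = 42
  (1/6, 29/6) → P = 319/3
  (3, 2) → P = 129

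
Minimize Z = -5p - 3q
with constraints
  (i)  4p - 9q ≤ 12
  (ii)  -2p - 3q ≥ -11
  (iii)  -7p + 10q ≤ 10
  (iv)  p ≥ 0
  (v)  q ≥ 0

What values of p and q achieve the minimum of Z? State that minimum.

p = 9/2, q = 2/3, minimum Z = -49/2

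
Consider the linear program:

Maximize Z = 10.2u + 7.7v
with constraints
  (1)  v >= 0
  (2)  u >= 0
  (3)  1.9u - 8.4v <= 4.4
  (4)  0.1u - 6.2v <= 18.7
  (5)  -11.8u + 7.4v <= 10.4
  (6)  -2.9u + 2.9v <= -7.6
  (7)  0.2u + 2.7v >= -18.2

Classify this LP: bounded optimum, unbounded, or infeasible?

unbounded

From the feasible point (5108/1885, 168/1885), moving in the direction (2.9, 2.9) keeps every constraint satisfied while Z increases without bound.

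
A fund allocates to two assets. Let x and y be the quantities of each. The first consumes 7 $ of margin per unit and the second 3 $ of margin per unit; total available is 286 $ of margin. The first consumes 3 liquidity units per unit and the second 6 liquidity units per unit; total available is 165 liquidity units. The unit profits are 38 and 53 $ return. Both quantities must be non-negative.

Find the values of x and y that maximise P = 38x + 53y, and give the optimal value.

x = 37, y = 9, maximum P = 1883

At the optimal vertex, 7x + 3y = 286 and 3x + 6y = 165.
Solving simultaneously gives x = 37, y = 9.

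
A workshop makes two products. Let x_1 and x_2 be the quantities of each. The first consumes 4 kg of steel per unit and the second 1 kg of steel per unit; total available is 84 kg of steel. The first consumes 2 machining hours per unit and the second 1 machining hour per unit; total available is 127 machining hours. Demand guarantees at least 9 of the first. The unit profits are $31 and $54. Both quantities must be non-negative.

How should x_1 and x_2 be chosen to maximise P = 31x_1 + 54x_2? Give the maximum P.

x_1 = 9, x_2 = 48, maximum P = 2871

Extreme points and P = 31x_1 + 54x_2:
  (21, 0) → P = 651
  (9, 0) → P = 279
  (9, 48) → P = 2871

The binding constraints are 4x_1 + x_2 = 84 and x_1 = 9.
Solving simultaneously gives x_1 = 9, x_2 = 48.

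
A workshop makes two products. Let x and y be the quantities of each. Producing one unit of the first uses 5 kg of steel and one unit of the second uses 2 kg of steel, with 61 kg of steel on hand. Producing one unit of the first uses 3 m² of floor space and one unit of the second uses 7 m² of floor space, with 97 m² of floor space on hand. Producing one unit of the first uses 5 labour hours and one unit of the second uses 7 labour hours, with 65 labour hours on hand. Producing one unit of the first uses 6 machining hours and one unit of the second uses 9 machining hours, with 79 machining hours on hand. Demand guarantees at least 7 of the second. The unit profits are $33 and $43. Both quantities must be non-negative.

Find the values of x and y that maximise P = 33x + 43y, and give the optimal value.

Feasible corners and P = 33x + 43y:
  (0, 79/9) → P = 3397/9
  (0, 7) → P = 301
  (8/3, 7) → P = 389

x = 8/3, y = 7, maximum P = 389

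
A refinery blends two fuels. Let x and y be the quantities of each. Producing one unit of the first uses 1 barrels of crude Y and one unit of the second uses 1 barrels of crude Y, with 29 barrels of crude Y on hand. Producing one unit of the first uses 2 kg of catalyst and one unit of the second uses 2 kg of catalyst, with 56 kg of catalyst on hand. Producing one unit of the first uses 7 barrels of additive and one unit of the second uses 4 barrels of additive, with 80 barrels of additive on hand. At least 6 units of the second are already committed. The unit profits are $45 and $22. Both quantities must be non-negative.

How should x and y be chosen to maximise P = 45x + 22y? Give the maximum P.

x = 8, y = 6, maximum P = 492

Corner points and P = 45x + 22y:
  (0, 20) → P = 440
  (0, 6) → P = 132
  (8, 6) → P = 492

The binding constraints are 7x + 4y = 80 and y = 6.
Solving simultaneously gives x = 8, y = 6.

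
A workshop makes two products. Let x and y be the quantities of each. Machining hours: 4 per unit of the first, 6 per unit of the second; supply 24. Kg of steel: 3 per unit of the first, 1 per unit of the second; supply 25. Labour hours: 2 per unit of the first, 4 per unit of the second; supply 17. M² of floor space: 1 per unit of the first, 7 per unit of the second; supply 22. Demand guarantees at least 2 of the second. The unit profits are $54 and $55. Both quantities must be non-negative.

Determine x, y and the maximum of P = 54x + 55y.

Extreme points and P = 54x + 55y:
  (0, 22/7) → P = 1210/7
  (0, 2) → P = 110
  (18/11, 32/11) → P = 2732/11
  (3, 2) → P = 272

x = 3, y = 2, maximum P = 272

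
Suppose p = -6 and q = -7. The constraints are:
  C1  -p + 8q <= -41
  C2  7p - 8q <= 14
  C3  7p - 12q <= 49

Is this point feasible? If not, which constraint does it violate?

feasible

C1: -50 ≤ -41 ✓
C2: 14 ≤ 14 ✓
C3: 42 ≤ 49 ✓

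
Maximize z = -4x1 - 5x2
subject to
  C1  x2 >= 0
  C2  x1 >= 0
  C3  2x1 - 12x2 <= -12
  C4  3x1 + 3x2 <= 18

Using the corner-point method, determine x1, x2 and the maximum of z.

x1 = 0, x2 = 1, maximum z = -5

Extreme points and z = -4x1 - 5x2:
  (0, 1) → z = -5
  (0, 6) → z = -30
  (30/7, 12/7) → z = -180/7

The optimum lies where x1 = 0 and 2x1 - 12x2 = -12.
Solving simultaneously gives x1 = 0, x2 = 1.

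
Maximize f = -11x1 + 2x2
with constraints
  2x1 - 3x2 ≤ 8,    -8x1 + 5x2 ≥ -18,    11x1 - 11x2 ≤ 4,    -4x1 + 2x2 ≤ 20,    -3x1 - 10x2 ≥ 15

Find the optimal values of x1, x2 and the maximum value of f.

Vertices and f = -11x1 + 2x2:
  (-76/11, -80/11) → f = 676/11
  (-19/2, -9) → f = 173/2
  (-125/143, -177/143) → f = 1021/143
  (-5, 0) → f = 55

x1 = -19/2, x2 = -9, maximum f = 173/2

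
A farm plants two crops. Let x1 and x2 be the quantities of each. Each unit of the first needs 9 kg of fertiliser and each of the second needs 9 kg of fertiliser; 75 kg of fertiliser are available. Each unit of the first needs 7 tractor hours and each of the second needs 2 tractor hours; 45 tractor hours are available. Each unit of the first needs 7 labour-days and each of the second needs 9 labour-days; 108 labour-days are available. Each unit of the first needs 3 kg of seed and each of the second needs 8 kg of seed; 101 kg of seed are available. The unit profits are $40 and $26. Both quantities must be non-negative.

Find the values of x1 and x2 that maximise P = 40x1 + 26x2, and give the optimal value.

Feasible corners and P = 40x1 + 26x2:
  (0, 0) → P = 0
  (0, 25/3) → P = 650/3
  (45/7, 0) → P = 1800/7
  (17/3, 8/3) → P = 296

The optimum lies where 9x1 + 9x2 = 75 and 7x1 + 2x2 = 45.
Solving simultaneously gives x1 = 17/3, x2 = 8/3.

x1 = 17/3, x2 = 8/3, maximum P = 296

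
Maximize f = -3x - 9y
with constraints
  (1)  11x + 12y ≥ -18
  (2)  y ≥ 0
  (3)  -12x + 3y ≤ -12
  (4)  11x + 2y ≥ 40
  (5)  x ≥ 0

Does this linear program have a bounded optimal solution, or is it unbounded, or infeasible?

bounded optimum

Feasible corners and f = -3x - 9y:
  (40/11, 0) → f = -120/11
  (48/19, 116/19) → f = -1188/19
The feasible region has finitely many vertices and no improving ray; the maximum is -120/11 at (40/11, 0).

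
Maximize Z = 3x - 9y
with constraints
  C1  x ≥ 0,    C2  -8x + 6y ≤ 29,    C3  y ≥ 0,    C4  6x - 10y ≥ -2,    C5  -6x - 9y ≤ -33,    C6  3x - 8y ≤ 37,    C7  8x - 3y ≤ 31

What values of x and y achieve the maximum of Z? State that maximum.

Feasible corners and Z = 3x - 9y:
  (52/19, 35/19) → Z = -159/19
  (158/31, 101/31) → Z = -435/31
  (21/5, 13/15) → Z = 24/5

x = 21/5, y = 13/15, maximum Z = 24/5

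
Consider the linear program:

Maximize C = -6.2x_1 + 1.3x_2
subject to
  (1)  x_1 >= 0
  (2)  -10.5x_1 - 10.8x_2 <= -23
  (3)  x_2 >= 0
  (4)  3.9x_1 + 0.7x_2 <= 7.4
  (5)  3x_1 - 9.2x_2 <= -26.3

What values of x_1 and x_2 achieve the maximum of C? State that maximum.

Extreme points and C = -6.2x_1 + 1.3x_2:
  (0, 74/7) → C = 481/35
  (0, 263/92) → C = 3419/920
  (4967/3798, 4159/1266) → C = -145753/37980

At the optimal vertex, x_1 = 0 and 3.9x_1 + 0.7x_2 = 7.4.
Solving simultaneously gives x_1 = 0, x_2 = 74/7.

x_1 = 0, x_2 = 74/7, maximum C = 481/35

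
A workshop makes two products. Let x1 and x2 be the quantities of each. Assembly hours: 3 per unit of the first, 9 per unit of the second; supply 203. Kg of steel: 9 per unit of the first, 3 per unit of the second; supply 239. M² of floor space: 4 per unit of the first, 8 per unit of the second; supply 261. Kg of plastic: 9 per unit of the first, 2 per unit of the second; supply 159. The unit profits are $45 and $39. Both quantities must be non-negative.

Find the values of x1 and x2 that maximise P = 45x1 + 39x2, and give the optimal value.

x1 = 41/3, x2 = 18, maximum P = 1317

Vertices and P = 45x1 + 39x2:
  (0, 0) → P = 0
  (0, 203/9) → P = 2639/3
  (53/3, 0) → P = 795
  (41/3, 18) → P = 1317

The binding constraints are 3x1 + 9x2 = 203 and 9x1 + 2x2 = 159.
Solving simultaneously gives x1 = 41/3, x2 = 18.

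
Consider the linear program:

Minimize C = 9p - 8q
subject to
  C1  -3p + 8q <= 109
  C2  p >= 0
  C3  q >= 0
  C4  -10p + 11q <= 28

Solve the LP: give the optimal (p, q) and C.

Feasible corners and C = 9p - 8q:
  (975/47, 1006/47) → C = 727/47
  (0, 0) → C = 0
  (0, 28/11) → C = -224/11
The feasible region is unbounded (it extends along (8, 3), (1, 0)), but C strictly increases along every unbounded feasible direction, so there is no improving ray and the minimum is attained at a vertex.

p = 0, q = 28/11, minimum C = -224/11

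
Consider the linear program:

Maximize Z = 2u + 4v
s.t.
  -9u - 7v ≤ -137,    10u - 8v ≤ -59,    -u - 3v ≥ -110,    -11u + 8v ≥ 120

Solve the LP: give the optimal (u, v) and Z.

Feasible corners and Z = 2u + 4v:
  (-359/20, 853/20) → Z = 1347/10
  (256/149, 2587/149) → Z = 10860/149
  (520/41, 1330/41) → Z = 6360/41

The optimum lies where -u - 3v = -110 and -11u + 8v = 120.
Solving simultaneously gives u = 520/41, v = 1330/41.

u = 520/41, v = 1330/41, maximum Z = 6360/41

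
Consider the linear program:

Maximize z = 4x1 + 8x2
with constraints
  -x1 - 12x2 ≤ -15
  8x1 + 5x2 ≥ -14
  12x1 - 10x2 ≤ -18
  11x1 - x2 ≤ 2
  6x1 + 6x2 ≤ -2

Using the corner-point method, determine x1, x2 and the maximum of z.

Vertices and z = 4x1 + 8x2:
  (-243/91, 134/91) → z = 100/91
  (-19/11, 46/33) → z = 140/33
  (-37/9, 34/9) → z = 124/9

The optimum lies where 8x1 + 5x2 = -14 and 6x1 + 6x2 = -2.
Solving simultaneously gives x1 = -37/9, x2 = 34/9.

x1 = -37/9, x2 = 34/9, maximum z = 124/9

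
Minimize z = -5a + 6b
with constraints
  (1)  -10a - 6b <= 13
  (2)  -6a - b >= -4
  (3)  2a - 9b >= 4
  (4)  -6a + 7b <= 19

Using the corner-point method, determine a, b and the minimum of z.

Feasible corners and z = -5a + 6b:
  (37/26, -59/13) → z = -893/26
  (-31/34, -11/17) → z = 23/34
  (5/7, -2/7) → z = -37/7

a = 37/26, b = -59/13, minimum z = -893/26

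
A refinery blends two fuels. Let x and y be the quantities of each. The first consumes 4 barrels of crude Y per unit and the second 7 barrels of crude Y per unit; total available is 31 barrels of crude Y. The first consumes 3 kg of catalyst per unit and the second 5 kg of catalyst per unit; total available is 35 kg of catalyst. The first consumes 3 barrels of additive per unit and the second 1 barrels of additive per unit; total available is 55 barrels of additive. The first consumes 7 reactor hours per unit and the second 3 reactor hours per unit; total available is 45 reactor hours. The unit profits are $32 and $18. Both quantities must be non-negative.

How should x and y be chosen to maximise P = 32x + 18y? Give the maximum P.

Vertices and P = 32x + 18y:
  (0, 0) → P = 0
  (0, 31/7) → P = 558/7
  (45/7, 0) → P = 1440/7
  (6, 1) → P = 210

The optimum lies where 4x + 7y = 31 and 7x + 3y = 45.
Solving simultaneously gives x = 6, y = 1.

x = 6, y = 1, maximum P = 210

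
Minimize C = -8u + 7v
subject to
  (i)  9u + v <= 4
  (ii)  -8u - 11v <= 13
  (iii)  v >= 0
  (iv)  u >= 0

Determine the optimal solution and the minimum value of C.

u = 4/9, v = 0, minimum C = -32/9

The optimum lies where 9u + v = 4 and v = 0.
Solving simultaneously gives u = 4/9, v = 0.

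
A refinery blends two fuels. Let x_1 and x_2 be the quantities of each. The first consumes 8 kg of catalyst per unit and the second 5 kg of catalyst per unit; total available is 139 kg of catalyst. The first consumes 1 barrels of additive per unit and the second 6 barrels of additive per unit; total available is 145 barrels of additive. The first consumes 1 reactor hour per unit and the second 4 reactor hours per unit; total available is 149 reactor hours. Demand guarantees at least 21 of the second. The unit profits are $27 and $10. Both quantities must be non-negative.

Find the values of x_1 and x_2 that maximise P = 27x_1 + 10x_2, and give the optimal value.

Feasible corners and P = 27x_1 + 10x_2:
  (0, 145/6) → P = 725/3
  (0, 21) → P = 210
  (109/43, 1021/43) → P = 13153/43
  (17/4, 21) → P = 1299/4

x_1 = 17/4, x_2 = 21, maximum P = 1299/4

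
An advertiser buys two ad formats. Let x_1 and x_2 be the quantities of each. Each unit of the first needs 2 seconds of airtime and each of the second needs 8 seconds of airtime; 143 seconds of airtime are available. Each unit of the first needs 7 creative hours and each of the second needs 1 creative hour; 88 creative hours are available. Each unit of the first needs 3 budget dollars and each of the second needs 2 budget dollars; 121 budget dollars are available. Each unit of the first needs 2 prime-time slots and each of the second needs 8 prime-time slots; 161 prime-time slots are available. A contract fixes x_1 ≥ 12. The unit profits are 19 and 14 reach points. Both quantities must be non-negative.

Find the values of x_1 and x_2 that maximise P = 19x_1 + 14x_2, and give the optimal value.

The binding constraints are 7x_1 + x_2 = 88 and x_1 = 12.
Solving simultaneously gives x_1 = 12, x_2 = 4.

x_1 = 12, x_2 = 4, maximum P = 284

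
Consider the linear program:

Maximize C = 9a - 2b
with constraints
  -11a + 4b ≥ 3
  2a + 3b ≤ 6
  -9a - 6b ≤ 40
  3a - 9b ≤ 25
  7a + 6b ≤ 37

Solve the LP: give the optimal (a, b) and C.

Corner points and C = 9a - 2b:
  (15/41, 72/41) → C = -9/41
  (-127/87, -284/87) → C = -575/87
  (-52/5, 134/15) → C = -1672/15
  (-70/33, -115/33) → C = -400/33

a = 15/41, b = 72/41, maximum C = -9/41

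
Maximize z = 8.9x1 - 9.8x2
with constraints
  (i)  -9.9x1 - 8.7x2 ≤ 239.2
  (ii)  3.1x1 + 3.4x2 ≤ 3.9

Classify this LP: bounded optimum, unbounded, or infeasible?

From the feasible point (-84721/669, 78013/669), moving in the direction (3.4, -3.1) keeps every constraint satisfied while z increases without bound.

unbounded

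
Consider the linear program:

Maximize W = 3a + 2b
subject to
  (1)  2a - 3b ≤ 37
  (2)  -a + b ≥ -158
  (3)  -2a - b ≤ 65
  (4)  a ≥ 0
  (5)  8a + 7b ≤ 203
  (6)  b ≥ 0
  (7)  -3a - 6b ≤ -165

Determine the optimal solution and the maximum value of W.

Feasible corners and W = 3a + 2b:
  (0, 29) → W = 58
  (0, 55/2) → W = 55
  (7/3, 79/3) → W = 179/3

The binding constraints are 8a + 7b = 203 and -3a - 6b = -165.
Solving simultaneously gives a = 7/3, b = 79/3.

a = 7/3, b = 79/3, maximum W = 179/3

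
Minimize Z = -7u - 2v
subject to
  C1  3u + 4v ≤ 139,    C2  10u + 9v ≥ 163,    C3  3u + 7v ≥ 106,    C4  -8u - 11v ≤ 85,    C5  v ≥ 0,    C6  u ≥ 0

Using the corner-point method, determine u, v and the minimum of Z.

u = 139/3, v = 0, minimum Z = -973/3

Extreme points and Z = -7u - 2v:
  (139/3, 0) → Z = -973/3
  (0, 139/4) → Z = -139/2
  (187/43, 571/43) → Z = -57
  (0, 163/9) → Z = -326/9
  (106/3, 0) → Z = -742/3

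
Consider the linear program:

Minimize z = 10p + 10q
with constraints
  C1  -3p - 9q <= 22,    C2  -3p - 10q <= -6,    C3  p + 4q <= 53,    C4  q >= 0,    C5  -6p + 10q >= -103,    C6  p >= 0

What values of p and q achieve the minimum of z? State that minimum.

Corner points and z = 10p + 10q:
  (2, 0) → z = 20
  (0, 3/5) → z = 6
  (471/17, 215/34) → z = 5785/17
  (0, 53/4) → z = 265/2
  (103/6, 0) → z = 515/3

p = 0, q = 3/5, minimum z = 6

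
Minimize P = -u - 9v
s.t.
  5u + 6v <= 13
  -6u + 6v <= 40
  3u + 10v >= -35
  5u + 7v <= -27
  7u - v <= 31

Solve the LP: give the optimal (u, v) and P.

Extreme points and P = -u - 9v:
  (-305/39, -15/13) → P = 710/39
  (-221/36, 19/36) → P = 25/18
  (-25/29, -94/29) → P = 871/29

u = -221/36, v = 19/36, minimum P = 25/18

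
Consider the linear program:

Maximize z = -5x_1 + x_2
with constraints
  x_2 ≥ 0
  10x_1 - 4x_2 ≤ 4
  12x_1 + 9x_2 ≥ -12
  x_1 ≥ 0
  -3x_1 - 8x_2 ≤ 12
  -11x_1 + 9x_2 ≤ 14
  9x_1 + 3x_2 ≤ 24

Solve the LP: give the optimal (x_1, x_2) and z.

x_1 = 0, x_2 = 14/9, maximum z = 14/9

Extreme points and z = -5x_1 + x_2:
  (2/5, 0) → z = -2
  (0, 0) → z = 0
  (18/11, 34/11) → z = -56/11
  (0, 14/9) → z = 14/9
  (29/19, 65/19) → z = -80/19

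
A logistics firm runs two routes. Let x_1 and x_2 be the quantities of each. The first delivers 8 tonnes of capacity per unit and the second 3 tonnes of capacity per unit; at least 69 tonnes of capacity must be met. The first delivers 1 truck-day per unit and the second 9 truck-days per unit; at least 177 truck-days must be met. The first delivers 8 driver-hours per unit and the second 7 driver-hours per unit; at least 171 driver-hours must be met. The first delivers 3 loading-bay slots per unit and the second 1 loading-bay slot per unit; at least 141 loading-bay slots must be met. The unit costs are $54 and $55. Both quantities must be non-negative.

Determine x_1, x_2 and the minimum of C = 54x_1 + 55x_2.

Extreme points and C = 54x_1 + 55x_2:
  (0, 141) → C = 7755
  (177, 0) → C = 9558
  (42, 15) → C = 3093
The feasible region is unbounded (it extends along (0, 1), (1, 0)), but C strictly increases along every unbounded feasible direction, so there is no improving ray and the minimum is attained at a vertex.

x_1 = 42, x_2 = 15, minimum C = 3093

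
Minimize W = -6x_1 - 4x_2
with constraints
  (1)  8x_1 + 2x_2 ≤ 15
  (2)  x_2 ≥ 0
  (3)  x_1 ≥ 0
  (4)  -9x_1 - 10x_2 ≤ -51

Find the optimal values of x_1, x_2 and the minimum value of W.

x_1 = 0, x_2 = 15/2, minimum W = -30

Feasible corners and W = -6x_1 - 4x_2:
  (0, 15/2) → W = -30
  (24/31, 273/62) → W = -690/31
  (0, 51/10) → W = -102/5

The binding constraints are 8x_1 + 2x_2 = 15 and x_1 = 0.
Solving simultaneously gives x_1 = 0, x_2 = 15/2.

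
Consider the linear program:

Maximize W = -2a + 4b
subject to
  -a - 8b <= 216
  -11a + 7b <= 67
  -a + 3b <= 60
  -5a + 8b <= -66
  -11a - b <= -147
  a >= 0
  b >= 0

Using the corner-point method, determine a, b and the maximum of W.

a = 678/7, b = 366/7, maximum W = 108/7

Feasible corners and W = -2a + 4b:
  (678/7, 366/7) → W = 108/7
  (414/31, 3/31) → W = -816/31
  (147/11, 0) → W = -294/11
The feasible region is unbounded (it extends along (3, 1), (1, 0)), but W strictly decreases along every unbounded feasible direction, so there is no improving ray and the maximum is attained at a vertex.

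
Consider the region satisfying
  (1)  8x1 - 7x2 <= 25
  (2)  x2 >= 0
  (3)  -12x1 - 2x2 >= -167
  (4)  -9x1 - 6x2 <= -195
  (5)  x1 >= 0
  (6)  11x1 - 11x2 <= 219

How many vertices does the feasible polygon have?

Of the 15 pairwise boundary intersections, those satisfying every inequality are:
  (34/3, 31/2)
  (0, 167/2)
  (0, 65/2)

3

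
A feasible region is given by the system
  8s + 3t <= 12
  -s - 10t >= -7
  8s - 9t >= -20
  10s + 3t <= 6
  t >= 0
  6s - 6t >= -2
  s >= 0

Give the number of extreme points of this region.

Pairwise boundary intersections that survive every other constraint:
  (39/97, 64/97)
  (1/3, 2/3)
  (3/5, 0)
  (0, 0)
  (0, 1/3)

5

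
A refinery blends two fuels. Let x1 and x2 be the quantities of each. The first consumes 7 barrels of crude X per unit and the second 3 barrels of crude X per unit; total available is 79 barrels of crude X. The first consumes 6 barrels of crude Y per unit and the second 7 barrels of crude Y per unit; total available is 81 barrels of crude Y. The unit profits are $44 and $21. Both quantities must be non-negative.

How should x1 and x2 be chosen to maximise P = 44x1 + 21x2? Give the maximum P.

Vertices and P = 44x1 + 21x2:
  (0, 0) → P = 0
  (0, 81/7) → P = 243
  (79/7, 0) → P = 3476/7
  (10, 3) → P = 503

x1 = 10, x2 = 3, maximum P = 503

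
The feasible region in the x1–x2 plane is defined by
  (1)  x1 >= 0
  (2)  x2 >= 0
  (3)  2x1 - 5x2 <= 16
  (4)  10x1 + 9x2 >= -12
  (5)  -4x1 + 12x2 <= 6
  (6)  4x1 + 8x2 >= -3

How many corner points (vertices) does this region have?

4

The feasible vertices (each the meet of two boundaries and inside every other half-plane) are:
  (0, 0)
  (0, 1/2)
  (8, 0)
  (111/2, 19)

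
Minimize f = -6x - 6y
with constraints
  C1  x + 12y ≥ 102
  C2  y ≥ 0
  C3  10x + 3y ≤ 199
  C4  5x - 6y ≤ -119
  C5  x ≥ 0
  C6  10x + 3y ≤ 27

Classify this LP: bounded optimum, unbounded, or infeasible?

The boundaries x + 12y = 102 and 5x - 6y = -119 meet at (-136/11, 629/66), but that point violates x ≥ 0. Every candidate vertex is excluded by some other constraint, so the feasible region is empty.

infeasible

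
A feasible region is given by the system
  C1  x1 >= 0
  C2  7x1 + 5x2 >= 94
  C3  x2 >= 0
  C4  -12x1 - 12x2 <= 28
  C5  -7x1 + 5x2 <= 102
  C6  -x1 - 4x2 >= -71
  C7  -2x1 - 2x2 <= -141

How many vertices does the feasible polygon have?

Of the 20 pairwise boundary intersections, those satisfying every inequality are:
  (71, 0)
  (141/2, 0)
  (211/3, 1/6)

3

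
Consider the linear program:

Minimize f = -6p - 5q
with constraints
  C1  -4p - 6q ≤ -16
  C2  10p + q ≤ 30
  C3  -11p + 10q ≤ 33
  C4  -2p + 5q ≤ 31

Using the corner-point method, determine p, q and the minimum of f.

p = 89/37, q = 220/37, minimum f = -1634/37

The binding constraints are 10p + q = 30 and -11p + 10q = 33.
Solving simultaneously gives p = 89/37, q = 220/37.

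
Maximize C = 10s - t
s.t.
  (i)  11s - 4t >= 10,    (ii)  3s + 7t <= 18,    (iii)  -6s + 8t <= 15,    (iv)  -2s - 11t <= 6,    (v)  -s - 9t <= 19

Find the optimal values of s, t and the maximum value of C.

Corner points and C = 10s - t:
  (142/89, 168/89) → C = 1252/89
  (2/3, -2/3) → C = 22/3
  (240/19, -54/19) → C = 2454/19

s = 240/19, t = -54/19, maximum C = 2454/19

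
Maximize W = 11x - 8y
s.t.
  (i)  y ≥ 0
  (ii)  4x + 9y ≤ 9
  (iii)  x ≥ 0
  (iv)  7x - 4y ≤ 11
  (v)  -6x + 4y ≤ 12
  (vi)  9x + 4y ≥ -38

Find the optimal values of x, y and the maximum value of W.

x = 11/7, y = 0, maximum W = 121/7

Corner points and W = 11x - 8y:
  (0, 0) → W = 0
  (11/7, 0) → W = 121/7
  (0, 1) → W = -8
  (135/79, 19/79) → W = 1333/79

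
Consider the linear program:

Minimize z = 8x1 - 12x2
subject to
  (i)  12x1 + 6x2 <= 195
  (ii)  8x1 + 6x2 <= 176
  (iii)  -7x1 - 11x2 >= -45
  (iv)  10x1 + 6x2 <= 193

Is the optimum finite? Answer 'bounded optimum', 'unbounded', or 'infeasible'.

From the feasible point (125/6, -55/6), moving in the direction (-11, 7) keeps every constraint satisfied while z decreases without bound.

unbounded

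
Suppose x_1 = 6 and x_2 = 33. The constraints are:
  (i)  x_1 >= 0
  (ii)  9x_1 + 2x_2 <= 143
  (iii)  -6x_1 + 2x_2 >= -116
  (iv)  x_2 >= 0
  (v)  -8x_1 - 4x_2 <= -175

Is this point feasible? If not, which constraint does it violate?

(i): 6 ≥ 0 ✓
(ii): 120 ≤ 143 ✓
(iii): 30 ≥ -116 ✓
(iv): 33 ≥ 0 ✓
(v): -180 ≤ -175 ✓

feasible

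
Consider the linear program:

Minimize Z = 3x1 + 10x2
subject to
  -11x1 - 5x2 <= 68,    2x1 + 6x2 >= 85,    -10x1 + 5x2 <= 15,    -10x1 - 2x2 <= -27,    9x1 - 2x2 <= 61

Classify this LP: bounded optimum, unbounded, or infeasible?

bounded optimum

Corner points and Z = 3x1 + 10x2:
  (67/14, 88/7) → Z = 1961/14
  (268/29, 643/58) → Z = 4019/29
  (67/5, 149/5) → Z = 1691/5
The feasible region has finitely many vertices and no improving ray; the minimum is 4019/29 at (268/29, 643/58).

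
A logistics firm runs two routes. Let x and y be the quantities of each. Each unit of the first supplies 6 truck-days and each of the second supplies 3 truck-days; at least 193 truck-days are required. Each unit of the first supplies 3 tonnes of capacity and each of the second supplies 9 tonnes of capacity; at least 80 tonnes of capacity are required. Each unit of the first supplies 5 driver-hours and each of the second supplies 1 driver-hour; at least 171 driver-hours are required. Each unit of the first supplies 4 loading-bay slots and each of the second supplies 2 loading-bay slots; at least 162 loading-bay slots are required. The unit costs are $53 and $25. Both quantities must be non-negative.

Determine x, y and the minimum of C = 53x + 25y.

x = 30, y = 21, minimum C = 2115

The feasible region is unbounded (it extends along (0, 1), (1, 0)), but C strictly increases along every unbounded feasible direction, so there is no improving ray and the minimum is attained at a vertex.

The binding constraints are 5x + y = 171 and 4x + 2y = 162.
Solving simultaneously gives x = 30, y = 21.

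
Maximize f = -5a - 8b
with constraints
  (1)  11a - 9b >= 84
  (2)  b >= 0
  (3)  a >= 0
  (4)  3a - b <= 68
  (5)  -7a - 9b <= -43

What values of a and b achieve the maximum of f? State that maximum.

Feasible corners and f = -5a - 8b:
  (84/11, 0) → f = -420/11
  (33, 31) → f = -413
  (68/3, 0) → f = -340/3

The binding constraints are 11a - 9b = 84 and b = 0.
Solving simultaneously gives a = 84/11, b = 0.

a = 84/11, b = 0, maximum f = -420/11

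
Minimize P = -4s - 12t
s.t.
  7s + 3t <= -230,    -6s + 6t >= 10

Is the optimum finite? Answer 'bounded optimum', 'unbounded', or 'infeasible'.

unbounded

From the feasible point (-47/2, -131/6), moving in the direction (-3, 7) keeps every constraint satisfied while P decreases without bound.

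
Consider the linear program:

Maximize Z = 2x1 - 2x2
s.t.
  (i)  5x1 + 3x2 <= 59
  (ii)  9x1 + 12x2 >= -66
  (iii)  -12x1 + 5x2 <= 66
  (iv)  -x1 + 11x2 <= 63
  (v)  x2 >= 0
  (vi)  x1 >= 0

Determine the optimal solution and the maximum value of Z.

x1 = 59/5, x2 = 0, maximum Z = 118/5

Corner points and Z = 2x1 - 2x2:
  (230/29, 187/29) → Z = 86/29
  (59/5, 0) → Z = 118/5
  (0, 63/11) → Z = -126/11
  (0, 0) → Z = 0

The optimum lies where 5x1 + 3x2 = 59 and x2 = 0.
Solving simultaneously gives x1 = 59/5, x2 = 0.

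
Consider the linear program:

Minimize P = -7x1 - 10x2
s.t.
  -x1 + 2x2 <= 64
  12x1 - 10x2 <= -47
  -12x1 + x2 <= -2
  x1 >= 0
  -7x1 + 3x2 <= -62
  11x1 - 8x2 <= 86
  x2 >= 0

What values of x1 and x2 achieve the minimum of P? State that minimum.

Corner points and P = -7x1 - 10x2:
  (39, 103/2) → P = -788
  (316/11, 510/11) → P = -7312/11
  (761/34, 1073/34) → P = -16057/34

x1 = 39, x2 = 103/2, minimum P = -788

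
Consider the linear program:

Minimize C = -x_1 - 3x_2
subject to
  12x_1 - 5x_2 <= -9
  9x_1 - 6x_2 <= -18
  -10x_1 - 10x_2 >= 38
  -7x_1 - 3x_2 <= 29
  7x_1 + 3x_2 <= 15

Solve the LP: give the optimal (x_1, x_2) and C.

Vertices and C = -x_1 - 3x_2:
  (-68/25, -27/25) → C = 149/25
  (-76/23, -45/23) → C = 211/23
  (-22/5, 3/5) → C = 13/5

The binding constraints are -10x_1 - 10x_2 = 38 and -7x_1 - 3x_2 = 29.
Solving simultaneously gives x_1 = -22/5, x_2 = 3/5.

x_1 = -22/5, x_2 = 3/5, minimum C = 13/5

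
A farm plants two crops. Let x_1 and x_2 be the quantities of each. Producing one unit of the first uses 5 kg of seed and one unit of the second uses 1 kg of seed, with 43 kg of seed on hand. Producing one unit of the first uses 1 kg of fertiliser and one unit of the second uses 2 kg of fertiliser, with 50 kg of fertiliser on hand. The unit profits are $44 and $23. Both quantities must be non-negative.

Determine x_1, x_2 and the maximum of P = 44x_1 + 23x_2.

x_1 = 4, x_2 = 23, maximum P = 705

Feasible corners and P = 44x_1 + 23x_2:
  (0, 0) → P = 0
  (0, 25) → P = 575
  (43/5, 0) → P = 1892/5
  (4, 23) → P = 705

The optimum lies where 5x_1 + x_2 = 43 and x_1 + 2x_2 = 50.
Solving simultaneously gives x_1 = 4, x_2 = 23.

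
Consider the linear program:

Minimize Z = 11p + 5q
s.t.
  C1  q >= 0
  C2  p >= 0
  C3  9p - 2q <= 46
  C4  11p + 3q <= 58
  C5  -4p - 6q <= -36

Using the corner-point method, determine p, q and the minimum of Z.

Corner points and Z = 11p + 5q:
  (0, 58/3) → Z = 290/3
  (0, 6) → Z = 30
  (40/9, 82/27) → Z = 1730/27

p = 0, q = 6, minimum Z = 30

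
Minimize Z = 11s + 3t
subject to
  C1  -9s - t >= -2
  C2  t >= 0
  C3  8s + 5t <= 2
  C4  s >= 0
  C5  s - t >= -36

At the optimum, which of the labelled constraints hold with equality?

Feasible corners and Z = 11s + 3t:
  (2/9, 0) → Z = 22/9
  (8/37, 2/37) → Z = 94/37
  (0, 0) → Z = 0
  (0, 2/5) → Z = 6/5

The minimum is at (0, 0). Substituting into each constraint, equality holds for C2 and C4; the remaining constraints have slack.

C2 and C4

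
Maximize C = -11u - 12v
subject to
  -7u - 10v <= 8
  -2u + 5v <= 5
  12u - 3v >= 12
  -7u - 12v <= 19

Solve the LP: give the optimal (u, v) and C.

u = 32/47, v = -60/47, maximum C = 368/47

Corner points and C = -11u - 12v:
  (32/47, -60/47) → C = 368/47
  (47/7, -11/2) → C = -55/7
  (25/18, 14/9) → C = -611/18
The feasible region is unbounded (it extends along (12, -7), (5, 2)), but C strictly decreases along every unbounded feasible direction, so there is no improving ray and the maximum is attained at a vertex.

At the optimal vertex, -7u - 10v = 8 and 12u - 3v = 12.
Solving simultaneously gives u = 32/47, v = -60/47.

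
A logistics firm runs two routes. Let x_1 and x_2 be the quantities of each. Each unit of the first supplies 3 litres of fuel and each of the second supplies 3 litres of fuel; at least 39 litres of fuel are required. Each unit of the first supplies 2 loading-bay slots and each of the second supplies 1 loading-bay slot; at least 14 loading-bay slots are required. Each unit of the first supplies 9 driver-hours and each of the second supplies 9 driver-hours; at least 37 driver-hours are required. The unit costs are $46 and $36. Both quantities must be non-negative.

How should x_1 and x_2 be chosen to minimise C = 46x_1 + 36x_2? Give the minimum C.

x_1 = 1, x_2 = 12, minimum C = 478

Feasible corners and C = 46x_1 + 36x_2:
  (0, 14) → C = 504
  (13, 0) → C = 598
  (1, 12) → C = 478
The feasible region is unbounded (it extends along (0, 1), (1, 0)), but C strictly increases along every unbounded feasible direction, so there is no improving ray and the minimum is attained at a vertex.

The optimum lies where 3x_1 + 3x_2 = 39 and 2x_1 + x_2 = 14.
Solving simultaneously gives x_1 = 1, x_2 = 12.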